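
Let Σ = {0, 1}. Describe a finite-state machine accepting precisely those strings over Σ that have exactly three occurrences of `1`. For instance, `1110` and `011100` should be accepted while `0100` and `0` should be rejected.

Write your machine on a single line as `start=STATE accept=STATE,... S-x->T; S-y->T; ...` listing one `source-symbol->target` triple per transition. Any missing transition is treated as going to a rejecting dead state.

start=s0; accept=s3; s0-0->s0; s0-1->s1; s1-0->s1; s1-1->s2; s2-0->s2; s2-1->s3; s3-0->s3; s3-1->s4; s4-0->s4; s4-1->s4

Only the number of `1`s matters, and only up to 4. Make a chain s0 → s1 → s2 → s3 → s4 advanced by each `1` (with s4 absorbing); every other symbol self-loops. The accepting set is {s3}.
5 states suffice.
        0   1  
>  s0   s0  s1 
   s1   s1  s2 
   s2   s2  s3 
 * s3   s3  s4 
   s4   s4  s4 
(> = start, * = accepting)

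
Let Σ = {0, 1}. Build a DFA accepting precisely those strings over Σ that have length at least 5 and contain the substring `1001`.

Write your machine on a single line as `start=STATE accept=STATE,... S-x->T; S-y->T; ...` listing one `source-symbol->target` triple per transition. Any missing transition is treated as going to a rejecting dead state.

start=q0; accept=q9; q0-0->q1; q0-1->q2; q1-0->q1; q1-1->q3; q2-0->q4; q2-1->q3; q3-0->q5; q3-1->q3; q4-0->q6; q4-1->q3; q5-0->q7; q5-1->q3; q6-0->q1; q6-1->q8; q7-0->q1; q7-1->q9; q8-0->q9; q8-1->q9; q9-0->q9; q9-1->q9

Handle the two conditions separately and then intersect. One (7 states) tracks the input length, saturating at 6; the other (5 states) tracks whether and how much of `1001` has been seen. Each combined state is a pair, one component from each; accept when both components accept. Minimizing collapses redundant product states.
With 10 states:
        0   1  
>  q0   q1  q2 
   q1   q1  q3 
   q2   q4  q3 
   q3   q5  q3 
   q4   q6  q3 
   q5   q7  q3 
   q6   q1  q8 
   q7   q1  q9 
   q8   q9  q9 
 * q9   q9  q9 
(> = start, * = accepting)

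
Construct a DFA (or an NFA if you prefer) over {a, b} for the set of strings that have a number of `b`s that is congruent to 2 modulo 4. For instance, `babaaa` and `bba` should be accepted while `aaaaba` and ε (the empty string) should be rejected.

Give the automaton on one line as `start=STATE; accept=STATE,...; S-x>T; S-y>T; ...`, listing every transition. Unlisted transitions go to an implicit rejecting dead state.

The only thing that matters is how many `b`s have appeared, reduced mod 4. Use one state per residue: q0 for 0, …, q3 for 3. Reading `b` moves to the next residue; anything else stays put. q2 is accepting.
        a   b  
>  q0   q0  q1 
   q1   q1  q2 
 * q2   q2  q3 
   q3   q3  q0 
(> = start, * = accepting)

start=q0; accept=q2; q0-a>q0; q0-b>q1; q1-a>q1; q1-b>q2; q2-a>q2; q2-b>q3; q3-a>q3; q3-b>q0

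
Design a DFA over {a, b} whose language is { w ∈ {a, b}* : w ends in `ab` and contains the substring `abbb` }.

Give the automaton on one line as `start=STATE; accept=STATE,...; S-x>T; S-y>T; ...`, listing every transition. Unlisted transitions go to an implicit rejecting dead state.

start=q0; accept=q6; q0-a>q1; q0-b>q0; q1-a>q1; q1-b>q2; q2-a>q1; q2-b>q3; q3-a>q1; q3-b>q4; q4-a>q5; q4-b>q4; q5-a>q5; q5-b>q6; q6-a>q5; q6-b>q4

Build one automaton per condition and run them in lockstep. One (3 states) tracks how much of the suffix `ab` has currently been matched; the other (5 states) tracks whether and how much of `abbb` has been seen. Each combined state is a pair, one component from each; accept when both components accept.
7 states suffice.
        a   b  
>  q0   q1  q0 
   q1   q1  q2 
   q2   q1  q3 
   q3   q1  q4 
   q4   q5  q4 
   q5   q5  q6 
 * q6   q5  q4 
(> = start, * = accepting)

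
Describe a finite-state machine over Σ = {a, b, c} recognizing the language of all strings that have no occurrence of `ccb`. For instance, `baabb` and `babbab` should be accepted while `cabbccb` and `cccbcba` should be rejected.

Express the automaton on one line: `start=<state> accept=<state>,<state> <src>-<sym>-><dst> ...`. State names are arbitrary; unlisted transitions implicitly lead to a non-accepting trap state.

This is the complement of 'contains `ccb`'. Use the same substring-matching states — q0 through q3 holding how much of `ccb` has just been matched — but flip the accepting set: everything except the trap q3 accepts.
4 states suffice.
        a   b   c  
>* q0   q0  q0  q1 
 * q1   q0  q0  q2 
 * q2   q0  q3  q2 
   q3   q3  q3  q3 
(> = start, * = accepting)

start=q0 accept=q0,q1,q2 q0-a->q0 q0-b->q0 q0-c->q1 q1-a->q0 q1-b->q0 q1-c->q2 q2-a->q0 q2-b->q3 q2-c->q2 q3-a->q3 q3-b->q3 q3-c->q3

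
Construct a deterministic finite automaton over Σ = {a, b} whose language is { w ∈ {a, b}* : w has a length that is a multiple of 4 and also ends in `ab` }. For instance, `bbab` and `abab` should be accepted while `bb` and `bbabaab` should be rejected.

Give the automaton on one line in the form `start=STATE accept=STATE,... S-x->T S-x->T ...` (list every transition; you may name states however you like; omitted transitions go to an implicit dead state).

Run two small machines in parallel and take their product. One (4 states) tracks the input length modulo 4; the other (3 states) tracks how much of the suffix `ab` has currently been matched. Each combined state is a pair, one component from each; accept when both components accept. Equivalent product states are then merged.
With 6 states:
        a   b  
>  S0   S1  S1 
   S1   S2  S2 
   S2   S3  S4 
   S3   S0  S5 
   S4   S0  S0 
 * S5   S1  S1 
(> = start, * = accepting)

start=S0 accept=S5 S0-a->S1 S0-b->S1 S1-a->S2 S1-b->S2 S2-a->S3 S2-b->S4 S3-a->S0 S3-b->S5 S4-a->S0 S4-b->S0 S5-a->S1 S5-b->S1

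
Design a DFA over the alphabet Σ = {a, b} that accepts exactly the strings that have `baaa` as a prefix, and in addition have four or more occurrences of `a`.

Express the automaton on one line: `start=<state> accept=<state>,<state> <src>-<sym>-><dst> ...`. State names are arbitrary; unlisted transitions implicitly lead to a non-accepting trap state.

Build one automaton per condition and run them in lockstep. One (6 states) tracks whether the input so far still matches the prefix `baaa`; the other (6 states) tracks the count of `a`s, saturating at 5. Each combined state is a pair, one component from each; accept when both components accept.
          a    b  
>  q0     q1   q2 
   q1     q3   q1 
   q2     q4   q5 
   q3     q6   q3 
   q4     q7   q1 
   q5     q1   q5 
   q6     q8   q6 
   q7     q9   q3 
   q8    q10   q8 
   q9    q11   q9 
   q10   q10  q10 
 * q11   q12  q11 
 * q12   q12  q12 
(> = start, * = accepting)

start=q0 accept=q11,q12 q0-a->q1 q0-b->q2 q1-a->q3 q1-b->q1 q2-a->q4 q2-b->q5 q3-a->q6 q3-b->q3 q4-a->q7 q4-b->q1 q5-a->q1 q5-b->q5 q6-a->q8 q6-b->q6 q7-a->q9 q7-b->q3 q8-a->q10 q8-b->q8 q9-a->q11 q9-b->q9 q10-a->q10 q10-b->q10 q11-a->q12 q11-b->q11 q12-a->q12 q12-b->q12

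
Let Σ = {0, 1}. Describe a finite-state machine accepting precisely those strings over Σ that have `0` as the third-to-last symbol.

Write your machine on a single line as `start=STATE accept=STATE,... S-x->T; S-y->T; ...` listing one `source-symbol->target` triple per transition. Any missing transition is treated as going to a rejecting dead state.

start=A; accept=H,I,J,K; A-0->B; A-1->C; B-0->D; B-1->E; C-0->F; C-1->G; D-0->H; D-1->I; E-0->J; E-1->K; F-0->L; F-1->M; G-0->N; G-1->O; H-0->H; H-1->I; I-0->J; I-1->K; J-0->L; J-1->M; K-0->N; K-1->O; L-0->H; L-1->I; M-0->J; M-1->K; N-0->L; N-1->M; O-0->N; O-1->O

A DFA must remember the last 3 symbols (since which symbol is third-to-last isn't known until the input ends). Use one state per possible window of the last ≤3 symbols; accept from those whose window starts with `0`.
A 15-state machine:
       0  1 
>  A   B  C 
   B   D  E 
   C   F  G 
   D   H  I 
   E   J  K 
   F   L  M 
   G   N  O 
 * H   H  I 
 * I   J  K 
 * J   L  M 
 * K   N  O 
   L   H  I 
   M   J  K 
   N   L  M 
   O   N  O 
(> = start, * = accepting)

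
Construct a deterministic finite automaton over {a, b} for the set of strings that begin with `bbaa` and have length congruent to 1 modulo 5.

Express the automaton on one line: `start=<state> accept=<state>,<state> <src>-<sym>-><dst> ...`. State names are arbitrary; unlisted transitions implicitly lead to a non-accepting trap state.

Build one automaton per condition and run them in lockstep. The first has 6 states tracking whether the input so far still matches the prefix `bbaa`; the second has 5 states tracking the input length modulo 5. A product state is a pair (one from each), accepting exactly when both do. Equivalent product states are then merged.
With 10 states:
        a   b  
>  q0   q1  q2 
   q1   q1  q1 
   q2   q1  q3 
   q3   q4  q1 
   q4   q5  q1 
   q5   q6  q6 
   q6   q7  q7 
 * q7   q8  q8 
   q8   q9  q9 
   q9   q5  q5 
(> = start, * = accepting)

start=q0 accept=q7 q0-a->q1 q0-b->q2 q1-a->q1 q1-b->q1 q2-a->q1 q2-b->q3 q3-a->q4 q3-b->q1 q4-a->q5 q4-b->q1 q5-a->q6 q5-b->q6 q6-a->q7 q6-b->q7 q7-a->q8 q7-b->q8 q8-a->q9 q8-b->q9 q9-a->q5 q9-b->q5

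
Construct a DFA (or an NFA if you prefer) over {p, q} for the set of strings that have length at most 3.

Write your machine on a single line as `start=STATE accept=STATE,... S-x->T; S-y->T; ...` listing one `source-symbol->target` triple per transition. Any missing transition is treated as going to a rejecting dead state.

We only need to distinguish lengths 0, 1, …, 3, and '>3'. Chain A → B → C → D → E on every symbol, with E looping. Accepting states: {A, B, C, D}.
With 5 states:
       p  q 
>* A   B  B 
 * B   C  C 
 * C   D  D 
 * D   E  E 
   E   E  E 
(> = start, * = accepting)

start=A; accept=A,B,C,D; A-p->B; A-q->B; B-p->C; B-q->C; C-p->D; C-q->D; D-p->E; D-q->E; E-p->E; E-q->E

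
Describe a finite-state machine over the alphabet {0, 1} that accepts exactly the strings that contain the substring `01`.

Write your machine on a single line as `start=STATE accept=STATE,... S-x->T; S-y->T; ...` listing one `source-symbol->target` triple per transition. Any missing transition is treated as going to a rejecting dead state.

start=s0; accept=s2; s0-0->s1; s0-1->s0; s1-0->s1; s1-1->s2; s2-0->s2; s2-1->s2

Track how much of `01` has been matched so far: state s0 is no progress, s2 is the absorbing accept state reached once `01` has occurred. Intermediate states record partial matches; on a mismatch, fall back to the longest reusable overlap.
        0   1  
>  s0   s1  s0 
   s1   s1  s2 
 * s2   s2  s2 
(> = start, * = accepting)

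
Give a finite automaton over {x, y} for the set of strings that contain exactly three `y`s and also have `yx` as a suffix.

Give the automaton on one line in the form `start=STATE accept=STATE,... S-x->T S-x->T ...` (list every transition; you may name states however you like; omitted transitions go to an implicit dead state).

Build one automaton per condition and run them in lockstep. One (5 states) tracks the count of `y`s, saturating at 4; the other (3 states) tracks how much of the suffix `yx` has currently been matched. Each combined state is a pair, one component from each; accept when both components accept. Equivalent product states are then merged.
A 6-state machine:
        x   y  
>  q0   q0  q1 
   q1   q1  q2 
   q2   q2  q3 
   q3   q4  q5 
 * q4   q5  q5 
   q5   q5  q5 
(> = start, * = accepting)

start=q0 accept=q4 q0-x->q0 q0-y->q1 q1-x->q1 q1-y->q2 q2-x->q2 q2-y->q3 q3-x->q4 q3-y->q5 q4-x->q5 q4-y->q5 q5-x->q5 q5-y->q5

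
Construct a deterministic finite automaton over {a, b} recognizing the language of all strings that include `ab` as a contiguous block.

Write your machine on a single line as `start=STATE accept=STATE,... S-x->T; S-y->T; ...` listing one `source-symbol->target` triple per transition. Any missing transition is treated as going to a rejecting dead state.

start=s0; accept=s2; s0-a->s1; s0-b->s0; s1-a->s1; s1-b->s2; s2-a->s2; s2-b->s2

States s0..s1 record the length of the longest prefix of `ab` that matches the current input suffix. Reaching s2 means `ab` has been seen, and we stay there forever. Accept from s2.
With 3 states:
        a   b  
>  s0   s1  s0 
   s1   s1  s2 
 * s2   s2  s2 
(> = start, * = accepting)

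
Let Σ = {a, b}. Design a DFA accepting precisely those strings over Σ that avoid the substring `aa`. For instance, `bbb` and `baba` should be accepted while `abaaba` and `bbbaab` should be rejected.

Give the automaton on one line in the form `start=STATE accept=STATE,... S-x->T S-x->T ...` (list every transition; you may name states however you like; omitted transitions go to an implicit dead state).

start=S0 accept=S0,S1 S0-a->S1 S0-b->S0 S1-a->S2 S1-b->S0 S2-a->S2 S2-b->S2

This is the complement of 'contains `aa`'. Use the same substring-matching states — S0 through S2 holding how much of `aa` has just been matched — but flip the accepting set: everything except the trap S2 accepts.
3 states suffice.
        a   b  
>* S0   S1  S0 
 * S1   S2  S0 
   S2   S2  S2 
(> = start, * = accepting)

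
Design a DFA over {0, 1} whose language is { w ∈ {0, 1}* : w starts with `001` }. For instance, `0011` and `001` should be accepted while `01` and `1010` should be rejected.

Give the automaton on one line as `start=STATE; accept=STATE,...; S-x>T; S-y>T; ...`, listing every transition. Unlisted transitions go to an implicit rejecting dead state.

Walk along `001` while the input agrees: from s0 take `0` to s1, and so on. Any deviation drops to the rejecting sink s4. Once s3 is reached the prefix is confirmed and every continuation is accepted.
5 states suffice.
        0   1  
>  s0   s1  s4 
   s1   s2  s4 
   s2   s4  s3 
 * s3   s3  s3 
   s4   s4  s4 
(> = start, * = accepting)

start=s0; accept=s3; s0-0>s1; s0-1>s4; s1-0>s2; s1-1>s4; s2-0>s4; s2-1>s3; s3-0>s3; s3-1>s3; s4-0>s4; s4-1>s4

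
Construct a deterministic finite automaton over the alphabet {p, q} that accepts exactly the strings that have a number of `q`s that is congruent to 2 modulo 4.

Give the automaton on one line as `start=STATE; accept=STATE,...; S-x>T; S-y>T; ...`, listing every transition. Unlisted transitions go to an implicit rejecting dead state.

start=S0; accept=S2; S0-p>S0; S0-q>S1; S1-p>S1; S1-q>S2; S2-p>S2; S2-q>S3; S3-p>S3; S3-q>S0

The only thing that matters is how many `q`s have appeared, reduced mod 4. Use one state per residue: S0 for 0, …, S3 for 3. Reading `q` moves to the next residue; anything else stays put. S2 is accepting.
With 4 states:
        p   q  
>  S0   S0  S1 
   S1   S1  S2 
 * S2   S2  S3 
   S3   S3  S0 
(> = start, * = accepting)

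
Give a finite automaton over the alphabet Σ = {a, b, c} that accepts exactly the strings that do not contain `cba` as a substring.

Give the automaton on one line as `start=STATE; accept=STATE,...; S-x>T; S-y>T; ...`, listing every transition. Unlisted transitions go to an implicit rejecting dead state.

Track partial matches of the forbidden pattern `cba`. State q3 is a dead state reached once `cba` has occurred; every other state accepts. q0 means no part of `cba` is currently matched.
4 states suffice.
        a   b   c  
>* q0   q0  q0  q1 
 * q1   q0  q2  q1 
 * q2   q3  q0  q1 
   q3   q3  q3  q3 
(> = start, * = accepting)

start=q0; accept=q0,q1,q2; q0-a>q0; q0-b>q0; q0-c>q1; q1-a>q0; q1-b>q2; q1-c>q1; q2-a>q3; q2-b>q0; q2-c>q1; q3-a>q3; q3-b>q3; q3-c>q3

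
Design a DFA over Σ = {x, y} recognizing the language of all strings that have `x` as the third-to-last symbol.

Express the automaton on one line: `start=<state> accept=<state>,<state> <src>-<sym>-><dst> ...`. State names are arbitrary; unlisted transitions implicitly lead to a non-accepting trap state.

start=q0 accept=q7,q8,q9,q10 q0-x->q1 q0-y->q2 q1-x->q3 q1-y->q4 q2-x->q5 q2-y->q6 q3-x->q7 q3-y->q8 q4-x->q9 q4-y->q10 q5-x->q11 q5-y->q12 q6-x->q13 q6-y->q14 q7-x->q7 q7-y->q8 q8-x->q9 q8-y->q10 q9-x->q11 q9-y->q12 q10-x->q13 q10-y->q14 q11-x->q7 q11-y->q8 q12-x->q9 q12-y->q10 q13-x->q11 q13-y->q12 q14-x->q13 q14-y->q14

Because acceptance depends on a position counted from the end, the machine has to buffer the most recent 3 symbols. Make each state the string of the last up-to-3 symbols read; on input `x` shift the window left and append `x`. Accept when the buffered window has length 3 and begins with `x`.
With 15 states:
          x    y  
>  q0     q1   q2 
   q1     q3   q4 
   q2     q5   q6 
   q3     q7   q8 
   q4     q9  q10 
   q5    q11  q12 
   q6    q13  q14 
 * q7     q7   q8 
 * q8     q9  q10 
 * q9    q11  q12 
 * q10   q13  q14 
   q11    q7   q8 
   q12    q9  q10 
   q13   q11  q12 
   q14   q13  q14 
(> = start, * = accepting)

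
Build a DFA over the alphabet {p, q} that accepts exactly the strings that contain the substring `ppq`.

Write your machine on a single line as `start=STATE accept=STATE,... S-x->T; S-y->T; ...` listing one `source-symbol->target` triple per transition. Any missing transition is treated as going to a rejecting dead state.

Track how much of `ppq` has been matched so far: state A is no progress, D is the absorbing accept state reached once `ppq` has occurred. Intermediate states record partial matches; on a mismatch, fall back to the longest reusable overlap.
4 states suffice.
       p  q 
>  A   B  A 
   B   C  A 
   C   C  D 
 * D   D  D 
(> = start, * = accepting)

start=A; accept=D; A-p->B; A-q->A; B-p->C; B-q->A; C-p->C; C-q->D; D-p->D; D-q->D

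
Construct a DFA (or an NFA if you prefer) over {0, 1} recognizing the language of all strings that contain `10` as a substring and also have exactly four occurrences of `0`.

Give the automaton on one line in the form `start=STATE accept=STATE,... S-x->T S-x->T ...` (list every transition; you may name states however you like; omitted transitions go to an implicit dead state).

Handle the two conditions separately and then intersect. The first has 3 states tracking whether and how much of `10` has been seen; the second has 6 states tracking the count of `0`s, saturating at 5. A product state is a pair (one from each), accepting exactly when both do. Minimizing collapses redundant product states.
A 10-state machine:
       0  1 
>  A   B  C 
   B   D  E 
   C   E  C 
   D   F  G 
   E   G  E 
   F   H  I 
   G   I  G 
   H   H  H 
   I   J  I 
 * J   H  J 
(> = start, * = accepting)

start=A accept=J A-0->B A-1->C B-0->D B-1->E C-0->E C-1->C D-0->F D-1->G E-0->G E-1->E F-0->H F-1->I G-0->I G-1->G H-0->H H-1->H I-0->J I-1->I J-0->H J-1->J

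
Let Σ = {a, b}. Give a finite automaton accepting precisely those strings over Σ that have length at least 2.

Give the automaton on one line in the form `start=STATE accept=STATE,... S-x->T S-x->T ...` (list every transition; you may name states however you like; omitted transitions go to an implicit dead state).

start=q0 accept=q2,q3 q0-a->q1 q0-b->q1 q1-a->q2 q1-b->q2 q2-a->q3 q2-b->q3 q3-a->q3 q3-b->q3

We only need to distinguish lengths 0, 1, …, 2, and '>2'. Chain q0 → q1 → q2 → q3 on every symbol, with q3 looping. Accepting states: {q2, q3}.
        a   b  
>  q0   q1  q1 
   q1   q2  q2 
 * q2   q3  q3 
 * q3   q3  q3 
(> = start, * = accepting)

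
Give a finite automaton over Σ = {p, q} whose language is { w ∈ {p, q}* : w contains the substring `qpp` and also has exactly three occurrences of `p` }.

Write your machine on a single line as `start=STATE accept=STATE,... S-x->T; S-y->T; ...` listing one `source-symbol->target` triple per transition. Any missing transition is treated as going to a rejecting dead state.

start=S0; accept=S13; S0-p->S1; S0-q->S2; S1-p->S3; S1-q->S4; S2-p->S5; S2-q->S2; S3-p->S6; S3-q->S7; S4-p->S8; S4-q->S4; S5-p->S9; S5-q->S4; S6-p->S10; S6-q->S11; S7-p->S12; S7-q->S7; S8-p->S13; S8-q->S7; S9-p->S13; S9-q->S9; S10-p->S10; S10-q->S14; S11-p->S15; S11-q->S11; S12-p->S16; S12-q->S11; S13-p->S16; S13-q->S13; S14-p->S15; S14-q->S14; S15-p->S16; S15-q->S14; S16-p->S16; S16-q->S16

Handle the two conditions separately and then intersect. One (4 states) tracks whether and how much of `qpp` has been seen; the other (5 states) tracks the count of `p`s, saturating at 4. Each combined state is a pair, one component from each; accept when both components accept.
A 17-state machine:
          p    q  
>  S0     S1   S2 
   S1     S3   S4 
   S2     S5   S2 
   S3     S6   S7 
   S4     S8   S4 
   S5     S9   S4 
   S6    S10  S11 
   S7    S12   S7 
   S8    S13   S7 
   S9    S13   S9 
   S10   S10  S14 
   S11   S15  S11 
   S12   S16  S11 
 * S13   S16  S13 
   S14   S15  S14 
   S15   S16  S14 
   S16   S16  S16 
(> = start, * = accepting)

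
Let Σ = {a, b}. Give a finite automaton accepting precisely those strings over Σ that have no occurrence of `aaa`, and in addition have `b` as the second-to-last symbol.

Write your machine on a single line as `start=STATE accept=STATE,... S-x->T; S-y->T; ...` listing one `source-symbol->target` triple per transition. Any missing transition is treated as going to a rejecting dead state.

start=s0; accept=s4,s5; s0-a->s1; s0-b->s2; s1-a->s3; s1-b->s2; s2-a->s4; s2-b->s5; s3-a->s6; s3-b->s2; s4-a->s3; s4-b->s2; s5-a->s4; s5-b->s5; s6-a->s6; s6-b->s6

Handle the two conditions separately and then intersect. One (4 states) tracks partial matches of the forbidden pattern `aaa`; the other (7 states) tracks the last 2 symbols read. Each combined state is a pair, one component from each; accept when both components accept. Equivalent product states are then merged.
        a   b  
>  s0   s1  s2 
   s1   s3  s2 
   s2   s4  s5 
   s3   s6  s2 
 * s4   s3  s2 
 * s5   s4  s5 
   s6   s6  s6 
(> = start, * = accepting)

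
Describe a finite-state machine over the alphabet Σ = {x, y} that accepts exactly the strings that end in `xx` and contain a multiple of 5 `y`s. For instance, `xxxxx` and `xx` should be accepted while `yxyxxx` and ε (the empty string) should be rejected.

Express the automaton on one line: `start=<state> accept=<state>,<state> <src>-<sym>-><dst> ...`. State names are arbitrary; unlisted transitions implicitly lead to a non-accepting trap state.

start=A accept=D A-x->B A-y->C B-x->D B-y->C C-x->C C-y->E D-x->D D-y->C E-x->E E-y->F F-x->F F-y->G G-x->G G-y->A

Run two small machines in parallel and take their product. The first has 3 states tracking how much of the suffix `xx` has currently been matched; the second has 5 states tracking the count of `y`s modulo 5. A product state is a pair (one from each), accepting exactly when both do. After merging equivalent states the machine shrinks.
A 7-state machine:
       x  y 
>  A   B  C 
   B   D  C 
   C   C  E 
 * D   D  C 
   E   E  F 
   F   F  G 
   G   G  A 
(> = start, * = accepting)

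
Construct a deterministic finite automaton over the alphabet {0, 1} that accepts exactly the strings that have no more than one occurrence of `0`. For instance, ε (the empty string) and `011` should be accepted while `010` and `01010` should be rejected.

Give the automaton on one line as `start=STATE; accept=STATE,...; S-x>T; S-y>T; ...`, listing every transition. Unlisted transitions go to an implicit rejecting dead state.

start=q0; accept=q0,q1; q0-0>q1; q0-1>q0; q1-0>q2; q1-1>q1; q2-0>q2; q2-1>q2

Only the number of `0`s matters, and only up to 2. Make a chain q0 → q1 → q2 advanced by each `0` (with q2 absorbing); every other symbol self-loops. The accepting set is {q0, q1}.
3 states suffice.
        0   1  
>* q0   q1  q0 
 * q1   q2  q1 
   q2   q2  q2 
(> = start, * = accepting)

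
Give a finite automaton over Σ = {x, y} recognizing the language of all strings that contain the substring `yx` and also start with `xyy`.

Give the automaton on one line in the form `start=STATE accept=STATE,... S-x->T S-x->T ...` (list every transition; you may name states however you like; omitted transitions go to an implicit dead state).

Build one automaton per condition and run them in lockstep. One (3 states) tracks whether and how much of `yx` has been seen; the other (5 states) tracks whether the input so far still matches the prefix `xyy`. Each combined state is a pair, one component from each; accept when both components accept.
8 states suffice.
        x   y  
>  s0   s1  s2 
   s1   s3  s4 
   s2   s5  s2 
   s3   s3  s2 
   s4   s5  s6 
   s5   s5  s5 
   s6   s7  s6 
 * s7   s7  s7 
(> = start, * = accepting)

start=s0 accept=s7 s0-x->s1 s0-y->s2 s1-x->s3 s1-y->s4 s2-x->s5 s2-y->s2 s3-x->s3 s3-y->s2 s4-x->s5 s4-y->s6 s5-x->s5 s5-y->s5 s6-x->s7 s6-y->s6 s7-x->s7 s7-y->s7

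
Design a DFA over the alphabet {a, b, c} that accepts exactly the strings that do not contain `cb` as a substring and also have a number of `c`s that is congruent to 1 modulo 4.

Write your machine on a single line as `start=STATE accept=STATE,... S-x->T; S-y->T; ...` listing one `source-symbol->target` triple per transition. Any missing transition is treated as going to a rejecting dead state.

Build one automaton per condition and run them in lockstep. One (3 states) tracks partial matches of the forbidden pattern `cb`; the other (4 states) tracks the count of `c`s modulo 4. Each combined state is a pair, one component from each; accept when both components accept. After merging equivalent states the machine shrinks.
With 9 states:
        a   b   c  
>  q0   q0  q0  q1 
 * q1   q2  q3  q4 
 * q2   q2  q2  q4 
   q3   q3  q3  q3 
   q4   q5  q3  q6 
   q5   q5  q5  q6 
   q6   q7  q3  q8 
   q7   q7  q7  q8 
   q8   q0  q3  q1 
(> = start, * = accepting)

start=q0; accept=q1,q2; q0-a->q0; q0-b->q0; q0-c->q1; q1-a->q2; q1-b->q3; q1-c->q4; q2-a->q2; q2-b->q2; q2-c->q4; q3-a->q3; q3-b->q3; q3-c->q3; q4-a->q5; q4-b->q3; q4-c->q6; q5-a->q5; q5-b->q5; q5-c->q6; q6-a->q7; q6-b->q3; q6-c->q8; q7-a->q7; q7-b->q7; q7-c->q8; q8-a->q0; q8-b->q3; q8-c->q1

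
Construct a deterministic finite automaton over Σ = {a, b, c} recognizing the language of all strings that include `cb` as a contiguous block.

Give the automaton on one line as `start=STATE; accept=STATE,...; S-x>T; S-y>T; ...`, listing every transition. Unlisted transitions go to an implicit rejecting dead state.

Track how much of `cb` has been matched so far: state q0 is no progress, q2 is the absorbing accept state reached once `cb` has occurred. Intermediate states record partial matches; on a mismatch, fall back to the longest reusable overlap.
        a   b   c  
>  q0   q0  q0  q1 
   q1   q0  q2  q1 
 * q2   q2  q2  q2 
(> = start, * = accepting)

start=q0; accept=q2; q0-a>q0; q0-b>q0; q0-c>q1; q1-a>q0; q1-b>q2; q1-c>q1; q2-a>q2; q2-b>q2; q2-c>q2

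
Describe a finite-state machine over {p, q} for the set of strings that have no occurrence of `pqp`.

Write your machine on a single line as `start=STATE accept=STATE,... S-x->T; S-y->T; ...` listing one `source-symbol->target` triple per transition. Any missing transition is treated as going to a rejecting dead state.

Track partial matches of the forbidden pattern `pqp`. State s3 is a dead state reached once `pqp` has occurred; every other state accepts. s0 means no part of `pqp` is currently matched.
A 4-state machine:
        p   q  
>* s0   s1  s0 
 * s1   s1  s2 
 * s2   s3  s0 
   s3   s3  s3 
(> = start, * = accepting)

start=s0; accept=s0,s1,s2; s0-p->s1; s0-q->s0; s1-p->s1; s1-q->s2; s2-p->s3; s2-q->s0; s3-p->s3; s3-q->s3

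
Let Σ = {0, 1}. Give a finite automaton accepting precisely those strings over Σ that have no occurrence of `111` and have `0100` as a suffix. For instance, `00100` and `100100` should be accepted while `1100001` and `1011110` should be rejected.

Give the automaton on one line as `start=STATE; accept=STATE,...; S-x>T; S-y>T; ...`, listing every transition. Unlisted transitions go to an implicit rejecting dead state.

start=q0; accept=q7; q0-0>q1; q0-1>q2; q1-0>q1; q1-1>q3; q2-0>q1; q2-1>q4; q3-0>q5; q3-1>q4; q4-0>q1; q4-1>q6; q5-0>q7; q5-1>q3; q6-0>q6; q6-1>q6; q7-0>q1; q7-1>q3

Build one automaton per condition and run them in lockstep. One (4 states) tracks partial matches of the forbidden pattern `111`; the other (5 states) tracks how much of the suffix `0100` has currently been matched. Each combined state is a pair, one component from each; accept when both components accept. Equivalent product states are then merged.
With 8 states:
        0   1  
>  q0   q1  q2 
   q1   q1  q3 
   q2   q1  q4 
   q3   q5  q4 
   q4   q1  q6 
   q5   q7  q3 
   q6   q6  q6 
 * q7   q1  q3 
(> = start, * = accepting)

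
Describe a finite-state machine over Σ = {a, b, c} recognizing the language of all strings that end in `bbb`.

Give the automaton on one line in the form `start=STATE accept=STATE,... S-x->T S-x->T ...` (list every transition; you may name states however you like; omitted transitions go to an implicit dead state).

start=S0 accept=S3 S0-a->S0 S0-b->S1 S0-c->S0 S1-a->S0 S1-b->S2 S1-c->S0 S2-a->S0 S2-b->S3 S2-c->S0 S3-a->S0 S3-b->S3 S3-c->S0

Remember how much of `bbb` the current input suffix matches. State S0 means no match yet; S1 means the last symbol is `b`; S2 means the last 2 symbols are `bb`; S3 means the last 3 symbols are `bbb`. Only S3 accepts. On a mismatch, fall back to the longest proper suffix that is still a prefix of `bbb`.
4 states suffice.
        a   b   c  
>  S0   S0  S1  S0 
   S1   S0  S2  S0 
   S2   S0  S3  S0 
 * S3   S0  S3  S0 
(> = start, * = accepting)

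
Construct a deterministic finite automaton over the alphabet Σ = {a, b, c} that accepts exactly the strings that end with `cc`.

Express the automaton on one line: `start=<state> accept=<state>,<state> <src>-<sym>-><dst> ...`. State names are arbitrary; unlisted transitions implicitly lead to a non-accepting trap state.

start=q0 accept=q2 q0-a->q0 q0-b->q0 q0-c->q1 q1-a->q0 q1-b->q0 q1-c->q2 q2-a->q0 q2-b->q0 q2-c->q2

Remember how much of `cc` the current input suffix matches. State q0 means no match yet; q1 means the last symbol is `c`; q2 means the last 2 symbols are `cc`. Only q2 accepts. On a mismatch, fall back to the longest proper suffix that is still a prefix of `cc`.
        a   b   c  
>  q0   q0  q0  q1 
   q1   q0  q0  q2 
 * q2   q0  q0  q2 
(> = start, * = accepting)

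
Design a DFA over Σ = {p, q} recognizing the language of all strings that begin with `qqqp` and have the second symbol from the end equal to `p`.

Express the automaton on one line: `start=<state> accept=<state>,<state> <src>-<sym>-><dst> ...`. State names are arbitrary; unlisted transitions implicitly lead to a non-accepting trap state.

Build one automaton per condition and run them in lockstep. One (6 states) tracks whether the input so far still matches the prefix `qqqp`; the other (7 states) tracks the last 2 symbols read. Each combined state is a pair, one component from each; accept when both components accept. Minimizing collapses redundant product states.
9 states suffice.
        p   q  
>  s0   s1  s2 
   s1   s1  s1 
   s2   s1  s3 
   s3   s1  s4 
   s4   s5  s1 
   s5   s6  s7 
 * s6   s6  s7 
 * s7   s5  s8 
   s8   s5  s8 
(> = start, * = accepting)

start=s0 accept=s6,s7 s0-p->s1 s0-q->s2 s1-p->s1 s1-q->s1 s2-p->s1 s2-q->s3 s3-p->s1 s3-q->s4 s4-p->s5 s4-q->s1 s5-p->s6 s5-q->s7 s6-p->s6 s6-q->s7 s7-p->s5 s7-q->s8 s8-p->s5 s8-q->s8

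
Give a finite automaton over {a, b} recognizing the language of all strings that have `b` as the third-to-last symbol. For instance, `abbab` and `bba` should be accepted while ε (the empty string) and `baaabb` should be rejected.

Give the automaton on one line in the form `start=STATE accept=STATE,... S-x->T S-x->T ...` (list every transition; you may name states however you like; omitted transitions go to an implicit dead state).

Because acceptance depends on a position counted from the end, the machine has to buffer the most recent 3 symbols. Make each state the string of the last up-to-3 symbols read; on input `x` shift the window left and append `x`. Accept when the buffered window has length 3 and begins with `b`.
A 15-state machine:
          a    b  
>  q0     q1   q2 
   q1     q3   q4 
   q2     q5   q6 
   q3     q7   q8 
   q4     q9  q10 
   q5    q11  q12 
   q6    q13  q14 
   q7     q7   q8 
   q8     q9  q10 
   q9    q11  q12 
   q10   q13  q14 
 * q11    q7   q8 
 * q12    q9  q10 
 * q13   q11  q12 
 * q14   q13  q14 
(> = start, * = accepting)

start=q0 accept=q11,q12,q13,q14 q0-a->q1 q0-b->q2 q1-a->q3 q1-b->q4 q2-a->q5 q2-b->q6 q3-a->q7 q3-b->q8 q4-a->q9 q4-b->q10 q5-a->q11 q5-b->q12 q6-a->q13 q6-b->q14 q7-a->q7 q7-b->q8 q8-a->q9 q8-b->q10 q9-a->q11 q9-b->q12 q10-a->q13 q10-b->q14 q11-a->q7 q11-b->q8 q12-a->q9 q12-b->q10 q13-a->q11 q13-b->q12 q14-a->q13 q14-b->q14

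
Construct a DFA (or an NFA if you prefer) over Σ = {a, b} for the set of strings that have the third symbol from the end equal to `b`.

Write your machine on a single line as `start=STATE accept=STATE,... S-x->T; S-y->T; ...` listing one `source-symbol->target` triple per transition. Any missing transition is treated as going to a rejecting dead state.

start=q0; accept=q11,q12,q13,q14; q0-a->q1; q0-b->q2; q1-a->q3; q1-b->q4; q2-a->q5; q2-b->q6; q3-a->q7; q3-b->q8; q4-a->q9; q4-b->q10; q5-a->q11; q5-b->q12; q6-a->q13; q6-b->q14; q7-a->q7; q7-b->q8; q8-a->q9; q8-b->q10; q9-a->q11; q9-b->q12; q10-a->q13; q10-b->q14; q11-a->q7; q11-b->q8; q12-a->q9; q12-b->q10; q13-a->q11; q13-b->q12; q14-a->q13; q14-b->q14

A DFA must remember the last 3 symbols (since which symbol is third-to-last isn't known until the input ends). Use one state per possible window of the last ≤3 symbols; accept from those whose window starts with `b`.
With 15 states:
          a    b  
>  q0     q1   q2 
   q1     q3   q4 
   q2     q5   q6 
   q3     q7   q8 
   q4     q9  q10 
   q5    q11  q12 
   q6    q13  q14 
   q7     q7   q8 
   q8     q9  q10 
   q9    q11  q12 
   q10   q13  q14 
 * q11    q7   q8 
 * q12    q9  q10 
 * q13   q11  q12 
 * q14   q13  q14 
(> = start, * = accepting)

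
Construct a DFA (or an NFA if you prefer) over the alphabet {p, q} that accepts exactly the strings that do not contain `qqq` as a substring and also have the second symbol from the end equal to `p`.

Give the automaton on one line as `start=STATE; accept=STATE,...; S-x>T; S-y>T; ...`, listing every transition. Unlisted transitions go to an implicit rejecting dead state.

start=s0; accept=s3,s4; s0-p>s1; s0-q>s2; s1-p>s3; s1-q>s4; s2-p>s1; s2-q>s5; s3-p>s3; s3-q>s4; s4-p>s1; s4-q>s5; s5-p>s1; s5-q>s6; s6-p>s6; s6-q>s6

Run two small machines in parallel and take their product. The first has 4 states tracking partial matches of the forbidden pattern `qqq`; the second has 7 states tracking the last 2 symbols read. A product state is a pair (one from each), accepting exactly when both do. After merging equivalent states the machine shrinks.
A 7-state machine:
        p   q  
>  s0   s1  s2 
   s1   s3  s4 
   s2   s1  s5 
 * s3   s3  s4 
 * s4   s1  s5 
   s5   s1  s6 
   s6   s6  s6 
(> = start, * = accepting)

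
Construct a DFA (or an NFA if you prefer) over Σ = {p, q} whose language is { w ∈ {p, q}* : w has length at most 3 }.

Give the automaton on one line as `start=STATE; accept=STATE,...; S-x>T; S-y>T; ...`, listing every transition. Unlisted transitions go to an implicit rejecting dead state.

We only need to distinguish lengths 0, 1, …, 3, and '>3'. Chain A → B → C → D → E on every symbol, with E looping. Accepting states: {A, B, C, D}.
       p  q 
>* A   B  B 
 * B   C  C 
 * C   D  D 
 * D   E  E 
   E   E  E 
(> = start, * = accepting)

start=A; accept=A,B,C,D; A-p>B; A-q>B; B-p>C; B-q>C; C-p>D; C-q>D; D-p>E; D-q>E; E-p>E; E-q>E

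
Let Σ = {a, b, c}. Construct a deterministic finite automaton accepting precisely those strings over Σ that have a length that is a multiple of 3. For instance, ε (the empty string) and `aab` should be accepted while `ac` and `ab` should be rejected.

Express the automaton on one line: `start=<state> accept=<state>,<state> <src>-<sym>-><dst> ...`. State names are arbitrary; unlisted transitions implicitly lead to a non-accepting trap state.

start=q0 accept=q0 q0-a->q1 q0-b->q1 q0-c->q1 q1-a->q2 q1-b->q2 q1-c->q2 q2-a->q0 q2-b->q0 q2-c->q0

Count input length modulo 3: every symbol advances one step around the cycle q0 → q1 → q2 → q0. Accept at q0.
        a   b   c  
>* q0   q1  q1  q1 
   q1   q2  q2  q2 
   q2   q0  q0  q0 
(> = start, * = accepting)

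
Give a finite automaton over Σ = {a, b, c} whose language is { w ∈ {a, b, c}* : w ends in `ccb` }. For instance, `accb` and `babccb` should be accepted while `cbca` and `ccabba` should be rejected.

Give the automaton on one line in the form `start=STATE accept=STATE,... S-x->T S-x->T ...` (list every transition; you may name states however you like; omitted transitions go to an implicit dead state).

start=q0 accept=q3 q0-a->q0 q0-b->q0 q0-c->q1 q1-a->q0 q1-b->q0 q1-c->q2 q2-a->q0 q2-b->q3 q2-c->q2 q3-a->q0 q3-b->q0 q3-c->q1

Remember how much of `ccb` the current input suffix matches. State q0 means no match yet; q1 means the last symbol is `c`; q2 means the last 2 symbols are `cc`; q3 means the last 3 symbols are `ccb`. Only q3 accepts. On a mismatch, fall back to the longest proper suffix that is still a prefix of `ccb`.
4 states suffice.
        a   b   c  
>  q0   q0  q0  q1 
   q1   q0  q0  q2 
   q2   q0  q3  q2 
 * q3   q0  q0  q1 
(> = start, * = accepting)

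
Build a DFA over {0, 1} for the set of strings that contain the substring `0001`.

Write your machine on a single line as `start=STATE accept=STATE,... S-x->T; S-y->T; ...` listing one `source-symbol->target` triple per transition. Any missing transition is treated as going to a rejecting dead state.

Track how much of `0001` has been matched so far: state q0 is no progress, q4 is the absorbing accept state reached once `0001` has occurred. Intermediate states record partial matches; on a mismatch, fall back to the longest reusable overlap.
5 states suffice.
        0   1  
>  q0   q1  q0 
   q1   q2  q0 
   q2   q3  q0 
   q3   q3  q4 
 * q4   q4  q4 
(> = start, * = accepting)

start=q0; accept=q4; q0-0->q1; q0-1->q0; q1-0->q2; q1-1->q0; q2-0->q3; q2-1->q0; q3-0->q3; q3-1->q4; q4-0->q4; q4-1->q4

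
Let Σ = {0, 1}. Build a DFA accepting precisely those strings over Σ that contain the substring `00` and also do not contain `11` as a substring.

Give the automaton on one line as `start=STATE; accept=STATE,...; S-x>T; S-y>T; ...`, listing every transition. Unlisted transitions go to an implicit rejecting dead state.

start=s0; accept=s3,s5; s0-0>s1; s0-1>s2; s1-0>s3; s1-1>s2; s2-0>s1; s2-1>s4; s3-0>s3; s3-1>s5; s4-0>s6; s4-1>s4; s5-0>s3; s5-1>s7; s6-0>s7; s6-1>s4; s7-0>s7; s7-1>s7

Handle the two conditions separately and then intersect. One (3 states) tracks whether and how much of `00` has been seen; the other (3 states) tracks partial matches of the forbidden pattern `11`. Each combined state is a pair, one component from each; accept when both components accept.
With 8 states:
        0   1  
>  s0   s1  s2 
   s1   s3  s2 
   s2   s1  s4 
 * s3   s3  s5 
   s4   s6  s4 
 * s5   s3  s7 
   s6   s7  s4 
   s7   s7  s7 
(> = start, * = accepting)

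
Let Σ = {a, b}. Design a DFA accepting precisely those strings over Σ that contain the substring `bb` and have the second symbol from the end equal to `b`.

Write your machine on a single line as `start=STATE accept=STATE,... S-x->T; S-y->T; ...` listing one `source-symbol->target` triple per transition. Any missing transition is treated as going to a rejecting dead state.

Run two small machines in parallel and take their product. One (3 states) tracks whether and how much of `bb` has been seen; the other (7 states) tracks the last 2 symbols read. Each combined state is a pair, one component from each; accept when both components accept. Minimizing collapses redundant product states.
With 6 states:
        a   b  
>  S0   S0  S1 
   S1   S0  S2 
 * S2   S3  S2 
 * S3   S4  S5 
   S4   S4  S5 
   S5   S3  S2 
(> = start, * = accepting)

start=S0; accept=S2,S3; S0-a->S0; S0-b->S1; S1-a->S0; S1-b->S2; S2-a->S3; S2-b->S2; S3-a->S4; S3-b->S5; S4-a->S4; S4-b->S5; S5-a->S3; S5-b->S2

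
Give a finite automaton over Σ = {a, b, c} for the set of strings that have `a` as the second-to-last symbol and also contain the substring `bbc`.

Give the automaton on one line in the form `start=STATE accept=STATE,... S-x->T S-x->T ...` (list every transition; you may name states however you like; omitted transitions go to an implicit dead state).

Handle the two conditions separately and then intersect. The first has 13 states tracking the last 2 symbols read; the second has 4 states tracking whether and how much of `bbc` has been seen. A product state is a pair (one from each), accepting exactly when both do.
With 22 states:
          a    b    c  
>  S0     S1   S2   S3 
   S1     S4   S5   S6 
   S2     S7   S8   S9 
   S3    S10  S11  S12 
   S4     S4   S5   S6 
   S5     S7   S8   S9 
   S6    S10  S11  S12 
   S7     S4   S5   S6 
   S8     S7   S8  S13 
   S9    S10  S11  S12 
   S10    S4   S5   S6 
   S11    S7   S8   S9 
   S12   S10  S11  S12 
   S13   S14  S15  S16 
   S14   S17  S18  S19 
   S15   S20  S21  S13 
   S16   S14  S15  S16 
 * S17   S17  S18  S19 
 * S18   S20  S21  S13 
 * S19   S14  S15  S16 
   S20   S17  S18  S19 
   S21   S20  S21  S13 
(> = start, * = accepting)

start=S0 accept=S17,S18,S19 S0-a->S1 S0-b->S2 S0-c->S3 S1-a->S4 S1-b->S5 S1-c->S6 S2-a->S7 S2-b->S8 S2-c->S9 S3-a->S10 S3-b->S11 S3-c->S12 S4-a->S4 S4-b->S5 S4-c->S6 S5-a->S7 S5-b->S8 S5-c->S9 S6-a->S10 S6-b->S11 S6-c->S12 S7-a->S4 S7-b->S5 S7-c->S6 S8-a->S7 S8-b->S8 S8-c->S13 S9-a->S10 S9-b->S11 S9-c->S12 S10-a->S4 S10-b->S5 S10-c->S6 S11-a->S7 S11-b->S8 S11-c->S9 S12-a->S10 S12-b->S11 S12-c->S12 S13-a->S14 S13-b->S15 S13-c->S16 S14-a->S17 S14-b->S18 S14-c->S19 S15-a->S20 S15-b->S21 S15-c->S13 S16-a->S14 S16-b->S15 S16-c->S16 S17-a->S17 S17-b->S18 S17-c->S19 S18-a->S20 S18-b->S21 S18-c->S13 S19-a->S14 S19-b->S15 S19-c->S16 S20-a->S17 S20-b->S18 S20-c->S19 S21-a->S20 S21-b->S21 S21-c->S13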